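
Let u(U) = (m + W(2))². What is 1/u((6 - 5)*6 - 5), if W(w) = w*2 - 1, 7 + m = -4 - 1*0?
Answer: 1/64 ≈ 0.015625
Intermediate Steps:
m = -11 (m = -7 + (-4 - 1*0) = -7 + (-4 + 0) = -7 - 4 = -11)
W(w) = -1 + 2*w (W(w) = 2*w - 1 = -1 + 2*w)
u(U) = 64 (u(U) = (-11 + (-1 + 2*2))² = (-11 + (-1 + 4))² = (-11 + 3)² = (-8)² = 64)
1/u((6 - 5)*6 - 5) = 1/64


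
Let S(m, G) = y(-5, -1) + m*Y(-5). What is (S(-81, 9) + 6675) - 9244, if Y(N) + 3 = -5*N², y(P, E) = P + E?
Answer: 7793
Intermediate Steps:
y(P, E) = E + P
Y(N) = -3 - 5*N²
S(m, G) = -6 - 128*m (S(m, G) = (-1 - 5) + m*(-3 - 5*(-5)²) = -6 + m*(-3 - 5*25) = -6 + m*(-3 - 125) = -6 + m*(-128) = -6 - 128*m)
(S(-81, 9) + 6675) - 9244 = ((-6 - 128*(-81)) + 6675) - 9244 = ((-6 + 10368) + 6675) - 9244 = (10362 + 6675) - 9244 = 17037 - 9244 = 7793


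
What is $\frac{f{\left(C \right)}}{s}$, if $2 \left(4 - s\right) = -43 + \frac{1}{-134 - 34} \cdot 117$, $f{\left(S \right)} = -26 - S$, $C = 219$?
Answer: $- \frac{5488}{579} \approx -9.4784$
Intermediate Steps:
$s = \frac{2895}{112}$ ($s = 4 - \frac{-43 + \frac{1}{-134 - 34} \cdot 117}{2} = 4 - \frac{-43 + \frac{1}{-168} \cdot 117}{2} = 4 - \frac{-43 - \frac{39}{56}}{2} = 4 - - \frac{2447}{112} = 4 + \frac{2447}{112} = \frac{2895}{112} \approx 25.848$)
$\frac{f{\left(C \right)}}{s} = \frac{-26 - 219}{\frac{2895}{112}} = \left(-26 - 219\right) \frac{112}{2895} = \left(-245\right) \frac{112}{2895} = - \frac{5488}{579}$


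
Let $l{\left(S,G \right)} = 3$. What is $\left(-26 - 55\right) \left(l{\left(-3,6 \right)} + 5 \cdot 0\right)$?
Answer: $-243$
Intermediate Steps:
$\left(-26 - 55\right) \left(l{\left(-3,6 \right)} + 5 \cdot 0\right) = \left(-26 - 55\right) \left(3 + 5 \cdot 0\right) = - 81 \left(3 + 0\right) = \left(-81\right) 3 = -243$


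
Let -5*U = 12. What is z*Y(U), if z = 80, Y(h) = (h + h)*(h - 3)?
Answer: 10368/5 ≈ 2073.6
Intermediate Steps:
U = -12/5 (U = -⅕*12 = -12/5 ≈ -2.4000)
Y(h) = 2*h*(-3 + h) (Y(h) = (2*h)*(-3 + h) = 2*h*(-3 + h))
z*Y(U) = 80*(2*(-12/5)*(-3 - 12/5)) = 80*(2*(-12/5)*(-27/5)) = 80*(648/25) = 10368/5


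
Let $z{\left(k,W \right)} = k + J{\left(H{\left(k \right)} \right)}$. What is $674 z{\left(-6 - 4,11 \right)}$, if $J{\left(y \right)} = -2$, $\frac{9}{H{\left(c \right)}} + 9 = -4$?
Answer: $-8088$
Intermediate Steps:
$H{\left(c \right)} = - \frac{9}{13}$ ($H{\left(c \right)} = \frac{9}{-9 - 4} = \frac{9}{-13} = 9 \left(- \frac{1}{13}\right) = - \frac{9}{13}$)
$z{\left(k,W \right)} = -2 + k$ ($z{\left(k,W \right)} = k - 2 = -2 + k$)
$674 z{\left(-6 - 4,11 \right)} = 674 \left(-2 - 10\right) = 674 \left(-12\right) = -8088$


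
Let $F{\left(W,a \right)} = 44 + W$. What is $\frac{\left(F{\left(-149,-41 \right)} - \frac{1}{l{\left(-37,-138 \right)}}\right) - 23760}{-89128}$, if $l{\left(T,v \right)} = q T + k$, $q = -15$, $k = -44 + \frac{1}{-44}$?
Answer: $\frac{41273603}{154143448} \approx 0.26776$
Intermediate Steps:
$k = - \frac{1937}{44}$ ($k = -44 - \frac{1}{44} = - \frac{1937}{44} \approx -44.023$)
$l{\left(T,v \right)} = - \frac{1937}{44} - 15 T$ ($l{\left(T,v \right)} = - 15 T - \frac{1937}{44} = - \frac{1937}{44} - 15 T$)
$\frac{\left(F{\left(-149,-41 \right)} - \frac{1}{l{\left(-37,-138 \right)}}\right) - 23760}{-89128} = \frac{\left(\left(44 - 149\right) - \frac{1}{- \frac{1937}{44} - -555}\right) - 23760}{-89128} = \left(\left(-105 - \frac{1}{- \frac{1937}{44} + 555}\right) - 23760\right) \left(- \frac{1}{89128}\right) = \left(\left(-105 - \frac{1}{\frac{22483}{44}}\right) - 23760\right) \left(- \frac{1}{89128}\right) = \left(\left(-105 - \frac{44}{22483}\right) - 23760\right) \left(- \frac{1}{89128}\right) = \left(- \frac{2360759}{22483} - 23760\right) \left(- \frac{1}{89128}\right) = \left(- \frac{536556839}{22483}\right) \left(- \frac{1}{89128}\right) = \frac{41273603}{154143448}$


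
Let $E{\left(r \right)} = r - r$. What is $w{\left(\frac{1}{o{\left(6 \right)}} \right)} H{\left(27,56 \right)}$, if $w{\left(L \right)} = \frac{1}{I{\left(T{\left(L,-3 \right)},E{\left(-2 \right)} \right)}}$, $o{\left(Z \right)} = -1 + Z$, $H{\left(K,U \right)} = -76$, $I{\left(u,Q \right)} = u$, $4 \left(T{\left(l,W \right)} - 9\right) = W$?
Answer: $- \frac{304}{33} \approx -9.2121$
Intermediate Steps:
$E{\left(r \right)} = 0$
$T{\left(l,W \right)} = 9 + \frac{W}{4}$
$w{\left(L \right)} = \frac{4}{33}$ ($w{\left(L \right)} = \frac{1}{9 + \frac{1}{4} \left(-3\right)} = \frac{1}{9 - \frac{3}{4}} = \frac{1}{\frac{33}{4}} = \frac{4}{33}$)
$w{\left(\frac{1}{o{\left(6 \right)}} \right)} H{\left(27,56 \right)} = \frac{4}{33} \left(-76\right) = - \frac{304}{33}$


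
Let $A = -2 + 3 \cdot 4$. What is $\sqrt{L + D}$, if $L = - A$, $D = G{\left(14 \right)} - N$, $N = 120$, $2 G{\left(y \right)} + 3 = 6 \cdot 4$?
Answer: $\frac{i \sqrt{478}}{2} \approx 10.932 i$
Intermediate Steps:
$G{\left(y \right)} = \frac{21}{2}$ ($G{\left(y \right)} = - \frac{3}{2} + \frac{6 \cdot 4}{2} = - \frac{3}{2} + \frac{1}{2} \cdot 24 = - \frac{3}{2} + 12 = \frac{21}{2}$)
$A = 10$ ($A = -2 + 12 = 10$)
$D = - \frac{219}{2}$ ($D = \frac{21}{2} - 120 = - \frac{219}{2} \approx -109.5$)
$L = -10$ ($L = \left(-1\right) 10 = -10$)
$\sqrt{L + D} = \sqrt{-10 - \frac{219}{2}} = \sqrt{- \frac{239}{2}} = \frac{i \sqrt{478}}{2}$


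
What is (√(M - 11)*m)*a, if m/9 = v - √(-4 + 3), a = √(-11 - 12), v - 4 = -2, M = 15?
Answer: √23*(18 + 36*I) ≈ 86.325 + 172.65*I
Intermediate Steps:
v = 2 (v = 4 - 2 = 2)
a = I*√23 (a = √(-23) = I*√23 ≈ 4.7958*I)
m = 18 - 9*I (m = 9*(2 - √(-4 + 3)) = 9*(2 - √(-1)) = 9*(2 - I) = 18 - 9*I ≈ 18.0 - 9.0*I)
(√(M - 11)*m)*a = (√(15 - 11)*(18 - 9*I))*(I*√23) = (√4*(18 - 9*I))*(I*√23) = (2*(18 - 9*I))*(I*√23) = (36 - 18*I)*(I*√23) = I*√23*(36 - 18*I)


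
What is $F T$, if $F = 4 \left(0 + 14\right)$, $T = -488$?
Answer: $-27328$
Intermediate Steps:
$F = 56$ ($F = 4 \cdot 14 = 56$)
$F T = 56 \left(-488\right) = -27328$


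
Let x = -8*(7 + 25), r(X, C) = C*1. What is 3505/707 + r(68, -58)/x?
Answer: 469143/90496 ≈ 5.1841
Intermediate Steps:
r(X, C) = C
x = -256 (x = -8*32 = -256)
3505/707 + r(68, -58)/x = 3505/707 - 58/(-256) = 3505*(1/707) - 58*(-1/256) = 3505/707 + 29/128 = 469143/90496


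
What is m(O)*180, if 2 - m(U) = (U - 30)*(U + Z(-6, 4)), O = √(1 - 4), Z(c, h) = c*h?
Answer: -128700 + 9720*I*√3 ≈ -1.287e+5 + 16836.0*I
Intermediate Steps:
O = I*√3 (O = √(-3) = I*√3 ≈ 1.732*I)
m(U) = 2 - (-30 + U)*(-24 + U) (m(U) = 2 - (U - 30)*(U - 6*4) = 2 - (-30 + U)*(U - 24) = 2 - (-30 + U)*(-24 + U))
m(O)*180 = (-718 - (I*√3)² + 54*(I*√3))*180 = (-718 - 1*(-3) + 54*I*√3)*180 = (-718 + 3 + 54*I*√3)*180 = (-715 + 54*I*√3)*180 = -128700 + 9720*I*√3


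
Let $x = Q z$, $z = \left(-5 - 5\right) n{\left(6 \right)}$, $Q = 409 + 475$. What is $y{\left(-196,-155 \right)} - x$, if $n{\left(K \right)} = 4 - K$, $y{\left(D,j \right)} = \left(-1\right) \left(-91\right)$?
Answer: $-17589$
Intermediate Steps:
$y{\left(D,j \right)} = 91$
$Q = 884$
$z = 20$ ($z = \left(-5 - 5\right) \left(4 - 6\right) = - 10 \left(4 - 6\right) = \left(-10\right) \left(-2\right) = 20$)
$x = 17680$ ($x = 884 \cdot 20 = 17680$)
$y{\left(-196,-155 \right)} - x = 91 - 17680 = -17589$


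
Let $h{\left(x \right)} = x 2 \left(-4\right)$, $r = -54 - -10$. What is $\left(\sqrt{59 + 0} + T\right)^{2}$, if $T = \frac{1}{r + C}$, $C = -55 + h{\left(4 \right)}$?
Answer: $\frac{1012500}{17161} - \frac{2 \sqrt{59}}{131} \approx 58.883$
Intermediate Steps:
$r = -44$ ($r = -54 + 10 = -44$)
$h{\left(x \right)} = - 8 x$ ($h{\left(x \right)} = 2 x \left(-4\right) = - 8 x$)
$C = -87$ ($C = -55 - 32 = -87$)
$T = - \frac{1}{131}$ ($T = \frac{1}{-44 - 87} = \frac{1}{-131} = - \frac{1}{131} \approx -0.0076336$)
$\left(\sqrt{59 + 0} + T\right)^{2} = \left(\sqrt{59 + 0} - \frac{1}{131}\right)^{2} = \left(\sqrt{59} - \frac{1}{131}\right)^{2} = \left(- \frac{1}{131} + \sqrt{59}\right)^{2}$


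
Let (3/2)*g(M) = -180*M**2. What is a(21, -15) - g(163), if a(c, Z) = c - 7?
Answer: 3188294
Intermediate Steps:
g(M) = -120*M**2 (g(M) = 2*(-180*M**2)/3 = -120*M**2)
a(c, Z) = -7 + c
a(21, -15) - g(163) = (-7 + 21) - (-120)*163**2 = 14 - (-120)*26569 = 14 - 1*(-3188280) = 14 + 3188280 = 3188294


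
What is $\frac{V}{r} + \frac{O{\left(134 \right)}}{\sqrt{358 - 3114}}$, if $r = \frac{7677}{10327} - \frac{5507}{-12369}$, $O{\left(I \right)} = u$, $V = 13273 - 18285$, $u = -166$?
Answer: $- \frac{320103065478}{75913801} + \frac{83 i \sqrt{689}}{689} \approx -4216.7 + 3.162 i$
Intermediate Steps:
$V = -5012$
$O{\left(I \right)} = -166$
$r = \frac{151827602}{127734663}$ ($r = 7677 \cdot \frac{1}{10327} - - \frac{5507}{12369} = \frac{7677}{10327} + \frac{5507}{12369} = \frac{151827602}{127734663} \approx 1.1886$)
$\frac{V}{r} + \frac{O{\left(134 \right)}}{\sqrt{358 - 3114}} = - \frac{5012}{\frac{151827602}{127734663}} - \frac{166}{\sqrt{358 - 3114}} = \left(-5012\right) \frac{127734663}{151827602} - \frac{166}{\sqrt{358 - 3114}} = - \frac{320103065478}{75913801} - \frac{166}{\sqrt{-2756}} = - \frac{320103065478}{75913801} - \frac{166}{2 i \sqrt{689}} = - \frac{320103065478}{75913801} - 166 \left(- \frac{i \sqrt{689}}{1378}\right) = - \frac{320103065478}{75913801} + \frac{83 i \sqrt{689}}{689}$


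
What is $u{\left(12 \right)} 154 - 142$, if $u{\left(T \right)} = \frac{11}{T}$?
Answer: $- \frac{5}{6} \approx -0.83333$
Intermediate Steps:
$u{\left(12 \right)} 154 - 142 = \frac{11}{12} \cdot 154 - 142 = \frac{847}{6} - 142 = - \frac{5}{6}$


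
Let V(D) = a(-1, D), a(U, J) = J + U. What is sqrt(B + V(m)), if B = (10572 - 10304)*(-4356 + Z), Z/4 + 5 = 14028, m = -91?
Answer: 2*sqrt(3466289) ≈ 3723.6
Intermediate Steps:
Z = 56092 (Z = -20 + 4*14028 = -20 + 56112 = 56092)
V(D) = -1 + D (V(D) = D - 1 = -1 + D)
B = 13865248 (B = (10572 - 10304)*(-4356 + 56092) = 268*51736 = 13865248)
sqrt(B + V(m)) = sqrt(13865248 + (-1 - 91)) = sqrt(13865248 - 92) = sqrt(13865156) = 2*sqrt(3466289)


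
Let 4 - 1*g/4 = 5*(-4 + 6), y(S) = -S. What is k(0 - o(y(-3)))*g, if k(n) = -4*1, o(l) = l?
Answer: 96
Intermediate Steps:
k(n) = -4
g = -24 (g = 16 - 20*(-4 + 6) = 16 - 20*2 = 16 - 4*10 = 16 - 40 = -24)
k(0 - o(y(-3)))*g = -4*(-24) = 96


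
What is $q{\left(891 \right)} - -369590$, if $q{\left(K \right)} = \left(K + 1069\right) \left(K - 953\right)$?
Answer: $248070$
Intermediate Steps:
$q{\left(K \right)} = \left(-953 + K\right) \left(1069 + K\right)$ ($q{\left(K \right)} = \left(1069 + K\right) \left(-953 + K\right) = \left(-953 + K\right) \left(1069 + K\right)$)
$q{\left(891 \right)} - -369590 = \left(-1018757 + 891^{2} + 116 \cdot 891\right) - -369590 = \left(-1018757 + 793881 + 103356\right) + 369590 = -121520 + 369590 = 248070$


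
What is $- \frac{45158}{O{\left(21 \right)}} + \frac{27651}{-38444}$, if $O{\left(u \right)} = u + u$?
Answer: $- \frac{124086821}{115332} \approx -1075.9$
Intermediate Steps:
$O{\left(u \right)} = 2 u$
$- \frac{45158}{O{\left(21 \right)}} + \frac{27651}{-38444} = - \frac{45158}{2 \cdot 21} + \frac{27651}{-38444} = - \frac{45158}{42} + 27651 \left(- \frac{1}{38444}\right) = \left(-45158\right) \frac{1}{42} - \frac{27651}{38444} = - \frac{22579}{21} - \frac{27651}{38444} = - \frac{124086821}{115332}$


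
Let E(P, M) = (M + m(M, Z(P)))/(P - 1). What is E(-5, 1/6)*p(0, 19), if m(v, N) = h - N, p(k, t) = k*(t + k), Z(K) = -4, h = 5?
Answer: 0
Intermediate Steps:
p(k, t) = k*(k + t)
m(v, N) = 5 - N
E(P, M) = (9 + M)/(-1 + P) (E(P, M) = (M + (5 - 1*(-4)))/(P - 1) = (M + (5 + 4))/(-1 + P) = (M + 9)/(-1 + P) = (9 + M)/(-1 + P))
E(-5, 1/6)*p(0, 19) = ((9 + 1/6)/(-1 - 5))*(0*(0 + 19)) = ((9 + ⅙)/(-6))*(0*19) = -⅙*55/6*0 = -55/36*0 = 0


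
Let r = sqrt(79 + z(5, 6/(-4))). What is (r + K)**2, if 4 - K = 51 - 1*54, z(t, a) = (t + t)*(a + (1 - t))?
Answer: 73 + 28*sqrt(6) ≈ 141.59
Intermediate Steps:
z(t, a) = 2*t*(1 + a - t) (z(t, a) = (2*t)*(1 + a - t) = 2*t*(1 + a - t))
K = 7 (K = 4 - (51 - 1*54) = 4 - (51 - 54) = 4 - 1*(-3) = 4 + 3 = 7)
r = 2*sqrt(6) (r = sqrt(79 + 2*5*(1 + 6/(-4) - 1*5)) = sqrt(79 + 2*5*(1 + 6*(-1/4) - 5)) = sqrt(79 + 2*5*(1 - 3/2 - 5)) = sqrt(79 + 2*5*(-11/2)) = sqrt(79 - 55) = sqrt(24) = 2*sqrt(6) ≈ 4.8990)
(r + K)**2 = (2*sqrt(6) + 7)**2 = (7 + 2*sqrt(6))**2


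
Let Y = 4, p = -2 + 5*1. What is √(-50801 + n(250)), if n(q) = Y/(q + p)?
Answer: I*√3251720197/253 ≈ 225.39*I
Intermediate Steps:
p = 3 (p = -2 + 5 = 3)
n(q) = 4/(3 + q) (n(q) = 4/(q + 3) = 4/(3 + q))
√(-50801 + n(250)) = √(-50801 + 4/(3 + 250)) = √(-50801 + 4/253) = √(-12852649/253) = I*√3251720197/253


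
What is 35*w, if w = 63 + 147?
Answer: 7350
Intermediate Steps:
w = 210
35*w = 35*210 = 7350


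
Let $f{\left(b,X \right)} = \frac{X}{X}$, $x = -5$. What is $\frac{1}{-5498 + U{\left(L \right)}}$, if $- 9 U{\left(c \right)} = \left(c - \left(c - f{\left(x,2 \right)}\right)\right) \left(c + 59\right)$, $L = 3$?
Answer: $- \frac{9}{49544} \approx -0.00018166$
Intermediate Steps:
$f{\left(b,X \right)} = 1$
$U{\left(c \right)} = - \frac{59}{9} - \frac{c}{9}$ ($U{\left(c \right)} = - \frac{\left(c - \left(-1 + c\right)\right) \left(c + 59\right)}{9} = - \frac{1 \left(59 + c\right)}{9} = - \frac{59 + c}{9} = - \frac{59}{9} - \frac{c}{9}$)
$\frac{1}{-5498 + U{\left(L \right)}} = \frac{1}{-5498 - \frac{62}{9}} = \frac{1}{- \frac{49544}{9}} = - \frac{9}{49544}$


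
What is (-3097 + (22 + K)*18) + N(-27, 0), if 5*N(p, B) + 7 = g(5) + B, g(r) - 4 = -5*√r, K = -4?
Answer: -13868/5 - √5 ≈ -2775.8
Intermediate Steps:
g(r) = 4 - 5*√r
N(p, B) = -⅗ - √5 + B/5 (N(p, B) = -7/5 + ((4 - 5*√5) + B)/5 = -7/5 + (4 + B - 5*√5)/5 = -7/5 + (⅘ - √5 + B/5) = -⅗ - √5 + B/5)
(-3097 + (22 + K)*18) + N(-27, 0) = (-3097 + (22 - 4)*18) + (-⅗ - √5 + (⅕)*0) = (-3097 + 18*18) + (-⅗ - √5 + 0) = (-3097 + 324) + (-⅗ - √5) = -2773 + (-⅗ - √5) = -13868/5 - √5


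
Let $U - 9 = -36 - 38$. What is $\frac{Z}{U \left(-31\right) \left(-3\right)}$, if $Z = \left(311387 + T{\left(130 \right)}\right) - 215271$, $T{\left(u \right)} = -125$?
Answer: $- \frac{31997}{2015} \approx -15.879$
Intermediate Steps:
$U = -65$ ($U = 9 - 74 = -65$)
$Z = 95991$ ($Z = \left(311387 - 125\right) - 215271 = 311262 - 215271 = 95991$)
$\frac{Z}{U \left(-31\right) \left(-3\right)} = \frac{95991}{\left(-65\right) \left(-31\right) \left(-3\right)} = \frac{95991}{2015 \left(-3\right)} = \frac{95991}{-6045} = 95991 \left(- \frac{1}{6045}\right) = - \frac{31997}{2015}$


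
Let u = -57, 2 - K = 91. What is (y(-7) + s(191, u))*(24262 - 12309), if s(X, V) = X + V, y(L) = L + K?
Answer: 454214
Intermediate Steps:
K = -89 (K = 2 - 1*91 = 2 - 91 = -89)
y(L) = -89 + L (y(L) = L - 89 = -89 + L)
s(X, V) = V + X
(y(-7) + s(191, u))*(24262 - 12309) = ((-89 - 7) + (-57 + 191))*(24262 - 12309) = (-96 + 134)*11953 = 38*11953 = 454214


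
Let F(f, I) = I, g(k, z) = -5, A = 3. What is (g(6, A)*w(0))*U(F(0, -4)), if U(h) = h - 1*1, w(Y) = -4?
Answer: -100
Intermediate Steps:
U(h) = -1 + h (U(h) = h - 1 = -1 + h)
(g(6, A)*w(0))*U(F(0, -4)) = (-5*(-4))*(-1 - 4) = 20*(-5) = -100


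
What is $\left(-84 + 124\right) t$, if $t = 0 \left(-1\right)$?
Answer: $0$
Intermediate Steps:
$t = 0$
$\left(-84 + 124\right) t = \left(-84 + 124\right) 0 = 40 \cdot 0 = 0$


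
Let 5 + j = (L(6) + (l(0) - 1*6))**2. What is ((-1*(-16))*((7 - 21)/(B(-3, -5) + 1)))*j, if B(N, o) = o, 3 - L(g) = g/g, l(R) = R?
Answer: 616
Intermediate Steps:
L(g) = 2 (L(g) = 3 - g/g = 3 - 1*1 = 3 - 1 = 2)
j = 11 (j = -5 + (2 + (0 - 1*6))**2 = -5 + (2 + (0 - 6))**2 = -5 + (2 - 6)**2 = -5 + (-4)**2 = -5 + 16 = 11)
((-1*(-16))*((7 - 21)/(B(-3, -5) + 1)))*j = ((-1*(-16))*((7 - 21)/(-5 + 1)))*11 = (16*(-14/(-4)))*11 = (16*(-14*(-1/4)))*11 = (16*(7/2))*11 = 56*11 = 616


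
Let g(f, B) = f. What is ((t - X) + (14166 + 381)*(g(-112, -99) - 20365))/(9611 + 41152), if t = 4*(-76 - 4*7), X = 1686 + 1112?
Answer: -297882133/50763 ≈ -5868.1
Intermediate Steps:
X = 2798
t = -416 (t = 4*(-76 - 28) = 4*(-104) = -416)
((t - X) + (14166 + 381)*(g(-112, -99) - 20365))/(9611 + 41152) = ((-416 - 1*2798) + (14166 + 381)*(-112 - 20365))/(9611 + 41152) = ((-416 - 2798) + 14547*(-20477))/50763 = (-3214 - 297878919)*(1/50763) = -297882133*1/50763 = -297882133/50763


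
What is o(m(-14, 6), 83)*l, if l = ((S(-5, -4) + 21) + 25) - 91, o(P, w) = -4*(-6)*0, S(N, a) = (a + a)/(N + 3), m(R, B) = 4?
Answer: 0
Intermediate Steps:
S(N, a) = 2*a/(3 + N) (S(N, a) = (2*a)/(3 + N) = 2*a/(3 + N))
o(P, w) = 0 (o(P, w) = 24*0 = 0)
l = -41 (l = ((2*(-4)/(3 - 5) + 21) + 25) - 91 = ((2*(-4)/(-2) + 21) + 25) - 91 = ((2*(-4)*(-½) + 21) + 25) - 91 = ((4 + 21) + 25) - 91 = (25 + 25) - 91 = 50 - 91 = -41)
o(m(-14, 6), 83)*l = 0*(-41) = 0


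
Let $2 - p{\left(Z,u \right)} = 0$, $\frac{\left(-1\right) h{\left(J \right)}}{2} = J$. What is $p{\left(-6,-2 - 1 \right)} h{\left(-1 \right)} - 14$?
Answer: $-10$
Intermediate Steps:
$h{\left(J \right)} = - 2 J$
$p{\left(Z,u \right)} = 2$ ($p{\left(Z,u \right)} = 2 - 0 = 2 + 0 = 2$)
$p{\left(-6,-2 - 1 \right)} h{\left(-1 \right)} - 14 = 2 \left(\left(-2\right) \left(-1\right)\right) - 14 = 2 \cdot 2 - 14 = 4 - 14 = -10$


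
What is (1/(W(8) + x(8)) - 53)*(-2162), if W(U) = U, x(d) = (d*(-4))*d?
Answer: 14209745/124 ≈ 1.1459e+5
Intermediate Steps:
x(d) = -4*d² (x(d) = (-4*d)*d = -4*d²)
(1/(W(8) + x(8)) - 53)*(-2162) = (1/(8 - 4*8²) - 53)*(-2162) = (1/(8 - 4*64) - 53)*(-2162) = (1/(8 - 256) - 53)*(-2162) = (1/(-248) - 53)*(-2162) = (-1/248 - 53)*(-2162) = -13145/248*(-2162) = 14209745/124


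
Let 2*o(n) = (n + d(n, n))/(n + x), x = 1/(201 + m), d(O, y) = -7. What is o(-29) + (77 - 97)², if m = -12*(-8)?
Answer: 1725073/4306 ≈ 400.62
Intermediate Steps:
m = 96
x = 1/297 (x = 1/(201 + 96) = 1/297 ≈ 0.0033670)
o(n) = (-7 + n)/(2*(1/297 + n)) (o(n) = ((n - 7)/(n + 1/297))/2 = ((-7 + n)/(1/297 + n))/2 = (-7 + n)/(2*(1/297 + n)))
o(-29) + (77 - 97)² = 297*(-7 - 29)/(2*(1 + 297*(-29))) + (77 - 97)² = (297/2)*(-36)/(1 - 8613) + (-20)² = (297/2)*(-36)/(-8612) + 400 = (297/2)*(-1/8612)*(-36) + 400 = 2673/4306 + 400 = 1725073/4306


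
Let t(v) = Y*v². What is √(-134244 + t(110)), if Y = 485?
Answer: 4*√358391 ≈ 2394.6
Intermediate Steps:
t(v) = 485*v²
√(-134244 + t(110)) = √(-134244 + 485*110²) = √(-134244 + 485*12100) = √(-134244 + 5868500) = √5734256 = 4*√358391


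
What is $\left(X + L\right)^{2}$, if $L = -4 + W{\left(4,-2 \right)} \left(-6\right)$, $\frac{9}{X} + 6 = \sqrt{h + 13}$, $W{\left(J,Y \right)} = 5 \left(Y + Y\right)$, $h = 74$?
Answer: $\frac{3960883}{289} + \frac{11940 \sqrt{87}}{289} \approx 14091.0$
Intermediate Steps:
$W{\left(J,Y \right)} = 10 Y$ ($W{\left(J,Y \right)} = 5 \cdot 2 Y = 10 Y$)
$X = \frac{9}{-6 + \sqrt{87}}$ ($X = \frac{9}{-6 + \sqrt{74 + 13}} = \frac{9}{-6 + \sqrt{87}} \approx 2.7048$)
$L = 116$ ($L = -4 + 10 \left(-2\right) \left(-6\right) = -4 - -120 = -4 + 120 = 116$)
$\left(X + L\right)^{2} = \left(\left(\frac{18}{17} + \frac{3 \sqrt{87}}{17}\right) + 116\right)^{2} = \left(\frac{1990}{17} + \frac{3 \sqrt{87}}{17}\right)^{2}$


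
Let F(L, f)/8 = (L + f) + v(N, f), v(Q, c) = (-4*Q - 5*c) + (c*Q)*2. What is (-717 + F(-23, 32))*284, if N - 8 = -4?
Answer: -1420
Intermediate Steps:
N = 4 (N = 8 - 4 = 4)
v(Q, c) = -5*c - 4*Q + 2*Q*c (v(Q, c) = (-5*c - 4*Q) + (Q*c)*2 = (-5*c - 4*Q) + 2*Q*c = -5*c - 4*Q + 2*Q*c)
F(L, f) = -128 + 8*L + 32*f (F(L, f) = 8*((L + f) + (-5*f - 4*4 + 2*4*f)) = 8*((L + f) + (-5*f - 16 + 8*f)) = 8*((L + f) + (-16 + 3*f)) = 8*(-16 + L + 4*f) = -128 + 8*L + 32*f)
(-717 + F(-23, 32))*284 = (-717 + (-128 + 8*(-23) + 32*32))*284 = (-717 + (-128 - 184 + 1024))*284 = (-717 + 712)*284 = -5*284 = -1420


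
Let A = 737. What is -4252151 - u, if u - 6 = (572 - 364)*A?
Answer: -4405453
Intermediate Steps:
u = 153302 (u = 6 + (572 - 364)*737 = 6 + 208*737 = 6 + 153296 = 153302)
-4252151 - u = -4252151 - 1*153302 = -4252151 - 153302 = -4405453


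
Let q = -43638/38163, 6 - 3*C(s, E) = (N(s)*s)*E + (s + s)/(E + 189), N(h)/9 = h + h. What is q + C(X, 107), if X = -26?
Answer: -1225617731219/2824062 ≈ -4.3399e+5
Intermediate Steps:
N(h) = 18*h (N(h) = 9*(h + h) = 9*(2*h) = 18*h)
C(s, E) = 2 - 6*E*s² - 2*s/(3*(189 + E)) (C(s, E) = 2 - (((18*s)*s)*E + (s + s)/(E + 189))/3 = 2 - ((18*s²)*E + (2*s)/(189 + E))/3 = 2 - (18*E*s² + 2*s/(189 + E))/3 = 2 - (2*s/(189 + E) + 18*E*s²)/3 = 2 + (-6*E*s² - 2*s/(3*(189 + E))) = 2 - 6*E*s² - 2*s/(3*(189 + E)))
q = -14546/12721 (q = -43638*1/38163 = -14546/12721 ≈ -1.1435)
q + C(X, 107) = -14546/12721 + 2*(567 - 1*(-26) + 3*107 - 1701*107*(-26)² - 9*107²*(-26)²)/(3*(189 + 107)) = -14546/12721 + (⅔)*(567 + 26 + 321 - 1701*107*676 - 9*11449*676)/296 = -14546/12721 + (⅔)*(1/296)*(567 + 26 + 321 - 123036732 - 69655716) = -14546/12721 + (⅔)*(1/296)*(-192691534) = -14546/12721 - 96345767/222 = -1225617731219/2824062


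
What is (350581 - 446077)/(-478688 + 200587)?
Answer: 95496/278101 ≈ 0.34339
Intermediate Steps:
(350581 - 446077)/(-478688 + 200587) = -95496/(-278101) = -95496*(-1/278101) = 95496/278101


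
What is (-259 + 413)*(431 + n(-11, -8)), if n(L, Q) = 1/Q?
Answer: 265419/4 ≈ 66355.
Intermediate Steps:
(-259 + 413)*(431 + n(-11, -8)) = (-259 + 413)*(431 + 1/(-8)) = 154*(431 - 1/8) = 154*(3447/8) = 265419/4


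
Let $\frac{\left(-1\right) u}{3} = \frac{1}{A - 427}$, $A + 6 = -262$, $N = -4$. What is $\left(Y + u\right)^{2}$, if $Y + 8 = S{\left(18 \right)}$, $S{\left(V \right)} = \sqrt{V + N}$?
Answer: $\frac{37642599}{483025} - \frac{11114 \sqrt{14}}{695} \approx 18.097$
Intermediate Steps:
$S{\left(V \right)} = \sqrt{-4 + V}$ ($S{\left(V \right)} = \sqrt{V - 4} = \sqrt{-4 + V}$)
$A = -268$ ($A = -6 - 262 = -268$)
$Y = -8 + \sqrt{14}$ ($Y = -8 + \sqrt{-4 + 18} = -8 + \sqrt{14} \approx -4.2583$)
$u = \frac{3}{695}$ ($u = - \frac{3}{-268 - 427} = - \frac{3}{-695} = \left(-3\right) \left(- \frac{1}{695}\right) = \frac{3}{695} \approx 0.0043165$)
$\left(Y + u\right)^{2} = \left(\left(-8 + \sqrt{14}\right) + \frac{3}{695}\right)^{2} = \left(- \frac{5557}{695} + \sqrt{14}\right)^{2}$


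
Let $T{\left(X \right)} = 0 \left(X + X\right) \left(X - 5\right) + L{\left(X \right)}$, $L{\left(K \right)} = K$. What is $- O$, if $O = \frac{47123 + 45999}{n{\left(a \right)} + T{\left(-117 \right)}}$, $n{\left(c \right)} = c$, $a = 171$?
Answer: $- \frac{46561}{27} \approx -1724.5$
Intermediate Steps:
$T{\left(X \right)} = X$ ($T{\left(X \right)} = 0 \left(X + X\right) \left(X - 5\right) + X = 0 \cdot 2 X \left(-5 + X\right) + X = 0 + X = X$)
$O = \frac{46561}{27}$ ($O = \frac{47123 + 45999}{171 - 117} = \frac{93122}{54} = 93122 \cdot \frac{1}{54} = \frac{46561}{27} \approx 1724.5$)
$- O = \left(-1\right) \frac{46561}{27} = - \frac{46561}{27}$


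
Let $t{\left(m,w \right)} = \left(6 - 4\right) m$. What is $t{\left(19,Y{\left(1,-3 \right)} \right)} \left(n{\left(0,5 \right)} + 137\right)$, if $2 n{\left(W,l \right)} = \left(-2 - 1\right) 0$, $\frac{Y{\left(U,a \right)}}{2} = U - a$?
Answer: $5206$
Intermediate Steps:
$Y{\left(U,a \right)} = - 2 a + 2 U$ ($Y{\left(U,a \right)} = 2 \left(U - a\right) = - 2 a + 2 U$)
$t{\left(m,w \right)} = 2 m$ ($t{\left(m,w \right)} = \left(6 - 4\right) m = 2 m$)
$n{\left(W,l \right)} = 0$ ($n{\left(W,l \right)} = \frac{\left(-2 - 1\right) 0}{2} = \frac{\left(-3\right) 0}{2} = \frac{1}{2} \cdot 0 = 0$)
$t{\left(19,Y{\left(1,-3 \right)} \right)} \left(n{\left(0,5 \right)} + 137\right) = 2 \cdot 19 \left(0 + 137\right) = 38 \cdot 137 = 5206$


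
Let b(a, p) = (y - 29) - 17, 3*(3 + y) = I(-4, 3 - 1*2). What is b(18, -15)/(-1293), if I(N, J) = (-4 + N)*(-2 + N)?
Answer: 11/431 ≈ 0.025522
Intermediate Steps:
y = 13 (y = -3 + (8 + (-4)² - 6*(-4))/3 = -3 + (8 + 16 + 24)/3 = -3 + (⅓)*48 = -3 + 16 = 13)
b(a, p) = -33 (b(a, p) = (13 - 29) - 17 = -16 - 17 = -33)
b(18, -15)/(-1293) = -33/(-1293) = -33*(-1/1293) = 11/431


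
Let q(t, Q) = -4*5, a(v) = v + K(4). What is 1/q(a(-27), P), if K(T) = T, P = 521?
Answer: -1/20 ≈ -0.050000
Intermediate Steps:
a(v) = 4 + v (a(v) = v + 4 = 4 + v)
q(t, Q) = -20
1/q(a(-27), P) = 1/(-20) = -1/20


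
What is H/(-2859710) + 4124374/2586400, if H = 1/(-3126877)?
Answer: 1843999660651943349/1156374451567644400 ≈ 1.5946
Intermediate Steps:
H = -1/3126877 ≈ -3.1981e-7
H/(-2859710) + 4124374/2586400 = -1/3126877/(-2859710) + 4124374/2586400 = -1/3126877*(-1/2859710) + 4124374*(1/2586400) = 1/8941961425670 + 2062187/1293200 = 1843999660651943349/1156374451567644400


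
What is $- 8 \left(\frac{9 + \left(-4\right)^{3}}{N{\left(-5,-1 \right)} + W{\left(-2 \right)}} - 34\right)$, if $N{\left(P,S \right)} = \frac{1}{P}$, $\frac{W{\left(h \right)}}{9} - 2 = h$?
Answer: $-1928$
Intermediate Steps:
$W{\left(h \right)} = 18 + 9 h$
$- 8 \left(\frac{9 + \left(-4\right)^{3}}{N{\left(-5,-1 \right)} + W{\left(-2 \right)}} - 34\right) = - 8 \left(\frac{9 + \left(-4\right)^{3}}{\frac{1}{-5} + \left(18 + 9 \left(-2\right)\right)} - 34\right) = - 8 \left(\frac{9 - 64}{- \frac{1}{5} + \left(18 - 18\right)} - 34\right) = - 8 \left(- \frac{55}{- \frac{1}{5} + 0} - 34\right) = - 8 \left(- \frac{55}{- \frac{1}{5}} - 34\right) = - 8 \left(\left(-55\right) \left(-5\right) - 34\right) = - 8 \left(275 - 34\right) = \left(-8\right) 241 = -1928$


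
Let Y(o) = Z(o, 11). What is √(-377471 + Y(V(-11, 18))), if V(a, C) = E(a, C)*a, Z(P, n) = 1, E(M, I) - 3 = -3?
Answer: I*√377470 ≈ 614.39*I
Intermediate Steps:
E(M, I) = 0 (E(M, I) = 3 - 3 = 0)
V(a, C) = 0 (V(a, C) = 0*a = 0)
Y(o) = 1
√(-377471 + Y(V(-11, 18))) = √(-377471 + 1) = √(-377470) = I*√377470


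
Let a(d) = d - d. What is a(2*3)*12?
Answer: 0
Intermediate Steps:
a(d) = 0
a(2*3)*12 = 0*12 = 0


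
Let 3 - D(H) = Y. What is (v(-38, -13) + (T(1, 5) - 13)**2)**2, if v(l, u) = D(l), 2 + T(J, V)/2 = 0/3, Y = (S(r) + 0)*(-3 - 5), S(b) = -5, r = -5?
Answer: 63504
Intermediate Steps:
Y = 40 (Y = (-5 + 0)*(-3 - 5) = -5*(-8) = 40)
T(J, V) = -4 (T(J, V) = -4 + 2*(0/3) = -4 + 2*(0*(1/3)) = -4 + 2*0 = -4 + 0 = -4)
D(H) = -37 (D(H) = 3 - 1*40 = 3 - 40 = -37)
v(l, u) = -37
(v(-38, -13) + (T(1, 5) - 13)**2)**2 = (-37 + (-4 - 13)**2)**2 = (-37 + (-17)**2)**2 = (-37 + 289)**2 = 252**2 = 63504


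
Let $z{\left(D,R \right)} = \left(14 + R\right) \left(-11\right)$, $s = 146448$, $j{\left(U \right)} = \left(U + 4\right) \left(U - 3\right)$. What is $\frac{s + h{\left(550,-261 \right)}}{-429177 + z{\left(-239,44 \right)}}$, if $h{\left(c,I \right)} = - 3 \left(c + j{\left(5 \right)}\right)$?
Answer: $- \frac{144744}{429815} \approx -0.33676$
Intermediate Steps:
$j{\left(U \right)} = \left(-3 + U\right) \left(4 + U\right)$ ($j{\left(U \right)} = \left(4 + U\right) \left(-3 + U\right) = \left(-3 + U\right) \left(4 + U\right)$)
$h{\left(c,I \right)} = -54 - 3 c$ ($h{\left(c,I \right)} = - 3 \left(c + \left(-12 + 5 + 5^{2}\right)\right) = - 3 \left(c + \left(-12 + 5 + 25\right)\right) = - 3 \left(c + 18\right) = - 3 \left(18 + c\right) = -54 - 3 c$)
$z{\left(D,R \right)} = -154 - 11 R$
$\frac{s + h{\left(550,-261 \right)}}{-429177 + z{\left(-239,44 \right)}} = \frac{146448 - 1704}{-429177 - 638} = \frac{144744}{-429815} = 144744 \left(- \frac{1}{429815}\right) = - \frac{144744}{429815}$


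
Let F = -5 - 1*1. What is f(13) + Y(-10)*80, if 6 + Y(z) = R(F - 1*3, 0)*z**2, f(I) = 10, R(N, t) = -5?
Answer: -40470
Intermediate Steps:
F = -6 (F = -5 - 1 = -6)
Y(z) = -6 - 5*z**2
f(13) + Y(-10)*80 = 10 + (-6 - 5*(-10)**2)*80 = 10 + (-6 - 5*100)*80 = 10 + (-6 - 500)*80 = 10 - 506*80 = 10 - 40480 = -40470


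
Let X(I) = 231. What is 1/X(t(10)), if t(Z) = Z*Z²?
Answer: 1/231 ≈ 0.0043290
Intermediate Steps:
t(Z) = Z³
1/X(t(10)) = 1/231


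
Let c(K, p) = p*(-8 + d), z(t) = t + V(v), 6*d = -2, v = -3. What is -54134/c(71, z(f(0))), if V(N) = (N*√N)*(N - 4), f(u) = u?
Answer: -54134*I*√3/525 ≈ -178.6*I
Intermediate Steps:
d = -⅓ (d = (⅙)*(-2) = -⅓ ≈ -0.33333)
V(N) = N^(3/2)*(-4 + N)
z(t) = t + 21*I*√3 (z(t) = t + (-3)^(3/2)*(-4 - 3) = t - 3*I*√3*(-7) = t + 21*I*√3)
c(K, p) = -25*p/3 (c(K, p) = p*(-8 - ⅓) = p*(-25/3) = -25*p/3)
-54134/c(71, z(f(0))) = -54134*(-3/(25*(0 + 21*I*√3))) = -54134*I*√3/525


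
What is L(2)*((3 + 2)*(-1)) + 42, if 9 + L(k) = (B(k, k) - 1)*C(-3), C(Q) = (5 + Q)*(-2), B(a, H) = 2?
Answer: 107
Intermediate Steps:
C(Q) = -10 - 2*Q
L(k) = -13 (L(k) = -9 + (2 - 1)*(-10 - 2*(-3)) = -9 + 1*(-10 + 6) = -9 + 1*(-4) = -9 - 4 = -13)
L(2)*((3 + 2)*(-1)) + 42 = -13*(3 + 2)*(-1) + 42 = -65*(-1) + 42 = -13*(-5) + 42 = 65 + 42 = 107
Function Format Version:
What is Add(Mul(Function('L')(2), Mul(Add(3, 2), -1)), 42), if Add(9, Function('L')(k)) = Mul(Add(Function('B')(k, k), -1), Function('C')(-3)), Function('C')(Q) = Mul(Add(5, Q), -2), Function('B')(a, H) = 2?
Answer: 107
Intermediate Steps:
Function('C')(Q) = Add(-10, Mul(-2, Q))
Function('L')(k) = -13 (Function('L')(k) = Add(-9, Mul(Add(2, -1), Add(-10, Mul(-2, -3)))) = Add(-9, Mul(1, Add(-10, 6))) = Add(-9, Mul(1, -4)) = Add(-9, -4) = -13)
Add(Mul(Function('L')(2), Mul(Add(3, 2), -1)), 42) = Add(Mul(-13, Mul(Add(3, 2), -1)), 42) = Add(Mul(-13, Mul(5, -1)), 42) = Add(Mul(-13, -5), 42) = Add(65, 42) = 107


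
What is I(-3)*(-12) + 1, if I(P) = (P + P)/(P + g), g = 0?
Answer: -23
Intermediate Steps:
I(P) = 2 (I(P) = (P + P)/(P + 0) = (2*P)/P = 2)
I(-3)*(-12) + 1 = 2*(-12) + 1 = -24 + 1 = -23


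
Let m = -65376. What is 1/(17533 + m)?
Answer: -1/47843 ≈ -2.0902e-5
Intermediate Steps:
1/(17533 + m) = 1/(17533 - 65376) = 1/(-47843) = -1/47843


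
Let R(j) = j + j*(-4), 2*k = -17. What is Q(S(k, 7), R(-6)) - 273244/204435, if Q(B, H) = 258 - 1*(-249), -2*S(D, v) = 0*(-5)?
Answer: 103375301/204435 ≈ 505.66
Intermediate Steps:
k = -17/2 (k = (½)*(-17) = -17/2 ≈ -8.5000)
S(D, v) = 0 (S(D, v) = -0*(-5) = -½*0 = 0)
R(j) = -3*j (R(j) = j - 4*j = -3*j)
Q(B, H) = 507 (Q(B, H) = 258 + 249 = 507)
Q(S(k, 7), R(-6)) - 273244/204435 = 507 - 273244/204435 = 103375301/204435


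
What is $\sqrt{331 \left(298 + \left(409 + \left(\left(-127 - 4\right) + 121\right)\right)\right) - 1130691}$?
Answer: $4 i \sqrt{56249} \approx 948.67 i$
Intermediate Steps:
$\sqrt{331 \left(298 + \left(409 + \left(\left(-127 - 4\right) + 121\right)\right)\right) - 1130691} = \sqrt{331 \left(298 + \left(409 + \left(-131 + 121\right)\right)\right) - 1130691} = \sqrt{331 \left(298 + \left(409 - 10\right)\right) - 1130691} = \sqrt{331 \left(298 + 399\right) - 1130691} = \sqrt{331 \cdot 697 - 1130691} = \sqrt{230707 - 1130691} = \sqrt{-899984} = 4 i \sqrt{56249}$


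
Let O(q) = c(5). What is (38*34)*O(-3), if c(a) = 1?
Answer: 1292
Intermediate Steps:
O(q) = 1
(38*34)*O(-3) = (38*34)*1 = 1292*1 = 1292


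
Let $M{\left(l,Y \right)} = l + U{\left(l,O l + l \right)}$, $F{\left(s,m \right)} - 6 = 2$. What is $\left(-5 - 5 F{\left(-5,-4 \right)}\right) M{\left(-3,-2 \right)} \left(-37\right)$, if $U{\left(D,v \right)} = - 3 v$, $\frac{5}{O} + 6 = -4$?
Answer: $\frac{4995}{2} \approx 2497.5$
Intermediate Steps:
$O = - \frac{1}{2}$ ($O = \frac{5}{-6 - 4} = \frac{5}{-10} = 5 \left(- \frac{1}{10}\right) = - \frac{1}{2} \approx -0.5$)
$F{\left(s,m \right)} = 8$ ($F{\left(s,m \right)} = 6 + 2 = 8$)
$M{\left(l,Y \right)} = - \frac{l}{2}$ ($M{\left(l,Y \right)} = l - 3 \left(- \frac{l}{2} + l\right) = l - 3 \frac{l}{2} = l - \frac{3 l}{2} = - \frac{l}{2}$)
$\left(-5 - 5 F{\left(-5,-4 \right)}\right) M{\left(-3,-2 \right)} \left(-37\right) = \left(-5 - 40\right) \left(\left(- \frac{1}{2}\right) \left(-3\right)\right) \left(-37\right) = \left(-5 - 40\right) \frac{3}{2} \left(-37\right) = \left(-45\right) \frac{3}{2} \left(-37\right) = \left(- \frac{135}{2}\right) \left(-37\right) = \frac{4995}{2}$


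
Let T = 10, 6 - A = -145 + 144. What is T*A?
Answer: 70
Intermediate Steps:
A = 7 (A = 6 - (-145 + 144) = 6 - 1*(-1) = 6 + 1 = 7)
T*A = 10*7 = 70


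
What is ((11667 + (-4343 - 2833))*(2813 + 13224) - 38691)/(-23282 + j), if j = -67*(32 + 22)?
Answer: -17995869/6725 ≈ -2676.0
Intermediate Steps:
j = -3618 (j = -67*54 = -3618)
((11667 + (-4343 - 2833))*(2813 + 13224) - 38691)/(-23282 + j) = ((11667 + (-4343 - 2833))*(2813 + 13224) - 38691)/(-23282 - 3618) = ((11667 - 7176)*16037 - 38691)/(-26900) = (4491*16037 - 38691)*(-1/26900) = (72022167 - 38691)*(-1/26900) = 71983476*(-1/26900) = -17995869/6725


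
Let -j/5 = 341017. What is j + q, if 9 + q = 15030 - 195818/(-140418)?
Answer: -118657605467/70209 ≈ -1.6901e+6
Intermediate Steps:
j = -1705085 (j = -5*341017 = -1705085)
q = 1054707298/70209 (q = -9 + (15030 - 195818/(-140418)) = -9 + (15030 - 195818*(-1/140418)) = -9 + (15030 + 97909/70209) = -9 + 1055339179/70209 = 1054707298/70209 ≈ 15022.)
j + q = -1705085 + 1054707298/70209 = -118657605467/70209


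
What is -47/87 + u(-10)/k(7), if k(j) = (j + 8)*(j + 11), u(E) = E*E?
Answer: -133/783 ≈ -0.16986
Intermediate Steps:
u(E) = E²
k(j) = (8 + j)*(11 + j)
-47/87 + u(-10)/k(7) = -47/87 + (-10)²/(88 + 7² + 19*7) = -47*1/87 + 100/(88 + 49 + 133) = -47/87 + 100/270 = -47/87 + 100*(1/270) = -47/87 + 10/27 = -133/783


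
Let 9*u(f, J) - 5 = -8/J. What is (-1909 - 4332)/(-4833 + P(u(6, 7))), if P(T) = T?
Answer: 43687/33828 ≈ 1.2914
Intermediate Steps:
u(f, J) = 5/9 - 8/(9*J) (u(f, J) = 5/9 + (-8/J)/9 = 5/9 - 8/(9*J))
(-1909 - 4332)/(-4833 + P(u(6, 7))) = (-1909 - 4332)/(-4833 + (⅑)*(-8 + 5*7)/7) = -6241/(-4833 + (⅑)*(⅐)*(-8 + 35)) = -6241/(-4833 + (⅑)*(⅐)*27) = -6241/(-4833 + 3/7) = -6241/(-33828/7) = -6241*(-7/33828) = 43687/33828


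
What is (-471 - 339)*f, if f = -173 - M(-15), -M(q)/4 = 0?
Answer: 140130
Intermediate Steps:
M(q) = 0 (M(q) = -4*0 = 0)
f = -173 (f = -173 - 1*0 = -173 + 0 = -173)
(-471 - 339)*f = (-471 - 339)*(-173) = -810*(-173) = 140130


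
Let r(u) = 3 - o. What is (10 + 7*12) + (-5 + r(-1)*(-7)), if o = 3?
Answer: 89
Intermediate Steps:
r(u) = 0 (r(u) = 3 - 1*3 = 3 - 3 = 0)
(10 + 7*12) + (-5 + r(-1)*(-7)) = (10 + 7*12) + (-5 + 0*(-7)) = (10 + 84) + (-5 + 0) = 94 - 5 = 89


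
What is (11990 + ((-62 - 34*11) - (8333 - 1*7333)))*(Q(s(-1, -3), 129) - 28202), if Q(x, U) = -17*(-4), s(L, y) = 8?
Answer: -296926236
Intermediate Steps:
Q(x, U) = 68
(11990 + ((-62 - 34*11) - (8333 - 1*7333)))*(Q(s(-1, -3), 129) - 28202) = (11990 + ((-62 - 34*11) - (8333 - 1*7333)))*(68 - 28202) = (11990 + ((-62 - 374) - (8333 - 7333)))*(-28134) = (11990 + (-436 - 1*1000))*(-28134) = (11990 + (-436 - 1000))*(-28134) = (11990 - 1436)*(-28134) = 10554*(-28134) = -296926236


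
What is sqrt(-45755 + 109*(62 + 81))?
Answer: 6*I*sqrt(838) ≈ 173.69*I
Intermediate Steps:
sqrt(-45755 + 109*(62 + 81)) = sqrt(-45755 + 109*143) = sqrt(-45755 + 15587) = sqrt(-30168) = 6*I*sqrt(838)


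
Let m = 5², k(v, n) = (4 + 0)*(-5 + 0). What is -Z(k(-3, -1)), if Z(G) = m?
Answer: -25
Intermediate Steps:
k(v, n) = -20 (k(v, n) = 4*(-5) = -20)
m = 25
Z(G) = 25
-Z(k(-3, -1)) = -1*25 = -25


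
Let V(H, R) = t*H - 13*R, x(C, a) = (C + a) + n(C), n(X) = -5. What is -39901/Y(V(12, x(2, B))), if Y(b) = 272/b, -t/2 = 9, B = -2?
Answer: 6025051/272 ≈ 22151.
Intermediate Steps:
x(C, a) = -5 + C + a (x(C, a) = (C + a) - 5 = -5 + C + a)
t = -18 (t = -2*9 = -18)
V(H, R) = -18*H - 13*R
-39901/Y(V(12, x(2, B))) = -(-1077327/34 - 518713*(-5 + 2 - 2)/272) = -39901/(272/(-216 - 13*(-5))) = -39901/(272/(-216 + 65)) = -39901/(272/(-151)) = -39901/(272*(-1/151)) = -39901/(-272/151) = -39901*(-151/272) = 6025051/272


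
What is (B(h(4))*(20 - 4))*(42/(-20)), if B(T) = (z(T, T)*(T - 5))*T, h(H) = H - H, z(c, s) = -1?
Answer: 0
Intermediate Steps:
h(H) = 0
B(T) = T*(5 - T) (B(T) = (-(T - 5))*T = (-(-5 + T))*T = (5 - T)*T = T*(5 - T))
(B(h(4))*(20 - 4))*(42/(-20)) = ((0*(5 - 1*0))*(20 - 4))*(42/(-20)) = ((0*(5 + 0))*16)*(42*(-1/20)) = ((0*5)*16)*(-21/10) = (0*16)*(-21/10) = 0*(-21/10) = 0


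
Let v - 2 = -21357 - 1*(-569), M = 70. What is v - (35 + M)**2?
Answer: -31811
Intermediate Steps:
v = -20786 (v = 2 + (-21357 - 1*(-569)) = 2 + (-21357 + 569) = 2 - 20788 = -20786)
v - (35 + M)**2 = -20786 - (35 + 70)**2 = -20786 - 1*105**2 = -20786 - 1*11025 = -20786 - 11025 = -31811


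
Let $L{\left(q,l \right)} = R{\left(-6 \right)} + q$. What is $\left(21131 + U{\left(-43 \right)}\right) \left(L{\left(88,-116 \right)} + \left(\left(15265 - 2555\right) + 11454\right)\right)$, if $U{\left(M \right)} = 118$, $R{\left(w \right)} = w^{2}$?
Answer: $516095712$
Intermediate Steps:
$L{\left(q,l \right)} = 36 + q$ ($L{\left(q,l \right)} = \left(-6\right)^{2} + q = 36 + q$)
$\left(21131 + U{\left(-43 \right)}\right) \left(L{\left(88,-116 \right)} + \left(\left(15265 - 2555\right) + 11454\right)\right) = \left(21131 + 118\right) \left(\left(36 + 88\right) + \left(\left(15265 - 2555\right) + 11454\right)\right) = 21249 \left(124 + \left(12710 + 11454\right)\right) = 21249 \left(124 + 24164\right) = 21249 \cdot 24288 = 516095712$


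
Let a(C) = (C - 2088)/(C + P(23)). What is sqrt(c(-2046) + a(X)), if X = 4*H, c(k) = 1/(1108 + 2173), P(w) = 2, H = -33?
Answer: sqrt(31068231935)/42653 ≈ 4.1325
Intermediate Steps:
c(k) = 1/3281
X = -132 (X = 4*(-33) = -132)
a(C) = (-2088 + C)/(2 + C) (a(C) = (C - 2088)/(C + 2) = (-2088 + C)/(2 + C))
sqrt(c(-2046) + a(X)) = sqrt(1/3281 + (-2088 - 132)/(2 - 132)) = sqrt(1/3281 - 2220/(-130)) = sqrt(1/3281 - 1/130*(-2220)) = sqrt(1/3281 + 222/13) = sqrt(728395/42653) = sqrt(31068231935)/42653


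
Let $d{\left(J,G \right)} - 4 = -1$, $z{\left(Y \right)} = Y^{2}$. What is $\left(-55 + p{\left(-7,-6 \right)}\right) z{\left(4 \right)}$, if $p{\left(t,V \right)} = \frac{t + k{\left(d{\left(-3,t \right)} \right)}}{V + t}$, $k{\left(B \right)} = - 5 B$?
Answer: $- \frac{11088}{13} \approx -852.92$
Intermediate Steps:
$d{\left(J,G \right)} = 3$ ($d{\left(J,G \right)} = 4 - 1 = 3$)
$p{\left(t,V \right)} = \frac{-15 + t}{V + t}$ ($p{\left(t,V \right)} = \frac{t - 15}{V + t} = \frac{-15 + t}{V + t}$)
$\left(-55 + p{\left(-7,-6 \right)}\right) z{\left(4 \right)} = \left(-55 + \frac{-15 - 7}{-6 - 7}\right) 4^{2} = \left(-55 + \frac{1}{-13} \left(-22\right)\right) 16 = \left(-55 - - \frac{22}{13}\right) 16 = \left(-55 + \frac{22}{13}\right) 16 = \left(- \frac{693}{13}\right) 16 = - \frac{11088}{13}$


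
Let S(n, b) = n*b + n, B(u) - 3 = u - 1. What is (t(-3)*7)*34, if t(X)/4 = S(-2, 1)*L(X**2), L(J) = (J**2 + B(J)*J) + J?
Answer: -719712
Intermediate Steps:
B(u) = 2 + u (B(u) = 3 + (u - 1) = 3 + (-1 + u) = 2 + u)
S(n, b) = n + b*n (S(n, b) = b*n + n = n + b*n)
L(J) = J + J**2 + J*(2 + J) (L(J) = (J**2 + (2 + J)*J) + J = (J**2 + J*(2 + J)) + J = J + J**2 + J*(2 + J))
t(X) = -16*X**2*(3 + 2*X**2) (t(X) = 4*((-2*(1 + 1))*(X**2*(3 + 2*X**2))) = 4*((-2*2)*(X**2*(3 + 2*X**2))) = 4*(-4*X**2*(3 + 2*X**2)) = -16*X**2*(3 + 2*X**2))
(t(-3)*7)*34 = (((-3)**2*(-48 - 32*(-3)**2))*7)*34 = ((9*(-48 - 32*9))*7)*34 = ((9*(-48 - 288))*7)*34 = ((9*(-336))*7)*34 = -3024*7*34 = -21168*34 = -719712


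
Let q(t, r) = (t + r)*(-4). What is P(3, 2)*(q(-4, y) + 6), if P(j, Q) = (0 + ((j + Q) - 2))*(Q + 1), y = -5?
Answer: 378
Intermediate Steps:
q(t, r) = -4*r - 4*t (q(t, r) = (r + t)*(-4) = -4*r - 4*t)
P(j, Q) = (1 + Q)*(-2 + Q + j) (P(j, Q) = (0 + ((Q + j) - 2))*(1 + Q) = (0 + (-2 + Q + j))*(1 + Q) = (-2 + Q + j)*(1 + Q) = (1 + Q)*(-2 + Q + j))
P(3, 2)*(q(-4, y) + 6) = (-2 + 3 + 2² - 1*2 + 2*3)*((-4*(-5) - 4*(-4)) + 6) = (-2 + 3 + 4 - 2 + 6)*((20 + 16) + 6) = 9*(36 + 6) = 9*42 = 378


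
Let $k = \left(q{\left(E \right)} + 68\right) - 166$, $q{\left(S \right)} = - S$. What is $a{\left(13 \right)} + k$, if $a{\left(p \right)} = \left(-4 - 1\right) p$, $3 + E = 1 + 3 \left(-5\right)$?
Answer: $-146$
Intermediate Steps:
$E = -17$ ($E = -3 + \left(1 + 3 \left(-5\right)\right) = -3 + \left(1 - 15\right) = -3 - 14 = -17$)
$a{\left(p \right)} = - 5 p$
$k = -81$ ($k = \left(\left(-1\right) \left(-17\right) + 68\right) - 166 = \left(17 + 68\right) - 166 = 85 - 166 = -81$)
$a{\left(13 \right)} + k = \left(-5\right) 13 - 81 = -65 - 81 = -146$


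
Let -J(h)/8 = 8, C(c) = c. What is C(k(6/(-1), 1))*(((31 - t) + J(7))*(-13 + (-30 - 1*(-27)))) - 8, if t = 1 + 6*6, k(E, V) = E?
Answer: -6728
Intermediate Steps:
J(h) = -64 (J(h) = -8*8 = -64)
t = 37 (t = 1 + 36 = 37)
C(k(6/(-1), 1))*(((31 - t) + J(7))*(-13 + (-30 - 1*(-27)))) - 8 = (6/(-1))*(((31 - 1*37) - 64)*(-13 + (-30 - 1*(-27)))) - 8 = (6*(-1))*(((31 - 37) - 64)*(-13 + (-30 + 27))) - 8 = -6*(-6 - 64)*(-13 - 3) - 8 = -(-420)*(-16) - 8 = -6*1120 - 8 = -6720 - 8 = -6728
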